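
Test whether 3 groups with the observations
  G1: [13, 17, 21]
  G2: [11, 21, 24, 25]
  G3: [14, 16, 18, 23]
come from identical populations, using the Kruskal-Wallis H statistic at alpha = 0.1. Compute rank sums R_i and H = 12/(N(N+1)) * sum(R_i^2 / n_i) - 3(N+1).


Step 1: Combine all N = 11 observations and assign midranks.
sorted (value, group, rank): (11,G2,1), (13,G1,2), (14,G3,3), (16,G3,4), (17,G1,5), (18,G3,6), (21,G1,7.5), (21,G2,7.5), (23,G3,9), (24,G2,10), (25,G2,11)
Step 2: Sum ranks within each group.
R_1 = 14.5 (n_1 = 3)
R_2 = 29.5 (n_2 = 4)
R_3 = 22 (n_3 = 4)
Step 3: H = 12/(N(N+1)) * sum(R_i^2/n_i) - 3(N+1)
     = 12/(11*12) * (14.5^2/3 + 29.5^2/4 + 22^2/4) - 3*12
     = 0.090909 * 408.646 - 36
     = 1.149621.
Step 4: Ties present; correction factor C = 1 - 6/(11^3 - 11) = 0.995455. Corrected H = 1.149621 / 0.995455 = 1.154871.
Step 5: Under H0, H ~ chi^2(2); p-value = 0.561336.
Step 6: alpha = 0.1. fail to reject H0.

H = 1.1549, df = 2, p = 0.561336, fail to reject H0.


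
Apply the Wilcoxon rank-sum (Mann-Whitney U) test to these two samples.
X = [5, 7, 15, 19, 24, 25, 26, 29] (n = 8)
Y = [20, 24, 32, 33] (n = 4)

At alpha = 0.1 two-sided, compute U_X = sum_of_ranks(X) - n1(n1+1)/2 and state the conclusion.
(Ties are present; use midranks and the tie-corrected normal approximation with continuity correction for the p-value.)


Step 1: Combine and sort all 12 observations; assign midranks.
sorted (value, group): (5,X), (7,X), (15,X), (19,X), (20,Y), (24,X), (24,Y), (25,X), (26,X), (29,X), (32,Y), (33,Y)
ranks: 5->1, 7->2, 15->3, 19->4, 20->5, 24->6.5, 24->6.5, 25->8, 26->9, 29->10, 32->11, 33->12
Step 2: Rank sum for X: R1 = 1 + 2 + 3 + 4 + 6.5 + 8 + 9 + 10 = 43.5.
Step 3: U_X = R1 - n1(n1+1)/2 = 43.5 - 8*9/2 = 43.5 - 36 = 7.5.
       U_Y = n1*n2 - U_X = 32 - 7.5 = 24.5.
Step 4: Ties are present, so use the tie-corrected normal approximation (with continuity correction) for the p-value.
Step 5: p-value = 0.173478; compare to alpha = 0.1. fail to reject H0.

U_X = 7.5, p = 0.173478, fail to reject H0 at alpha = 0.1.


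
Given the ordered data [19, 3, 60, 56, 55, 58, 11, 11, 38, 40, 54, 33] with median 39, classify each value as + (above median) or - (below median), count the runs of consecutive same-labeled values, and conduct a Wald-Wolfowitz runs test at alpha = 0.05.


Step 1: Compute median = 39; label A = above, B = below.
Labels in order: BBAAAABBBAAB  (n_A = 6, n_B = 6)
Step 2: Count runs R = 5.
Step 3: Under H0 (random ordering), E[R] = 2*n_A*n_B/(n_A+n_B) + 1 = 2*6*6/12 + 1 = 7.0000.
        Var[R] = 2*n_A*n_B*(2*n_A*n_B - n_A - n_B) / ((n_A+n_B)^2 * (n_A+n_B-1)) = 4320/1584 = 2.7273.
        SD[R] = 1.6514.
Step 4: Continuity-corrected z = (R + 0.5 - E[R]) / SD[R] = (5 + 0.5 - 7.0000) / 1.6514 = -0.9083.
Step 5: Two-sided p-value via normal approximation = 2*(1 - Phi(|z|)) = 0.363722.
Step 6: alpha = 0.05. fail to reject H0.

R = 5, z = -0.9083, p = 0.363722, fail to reject H0.


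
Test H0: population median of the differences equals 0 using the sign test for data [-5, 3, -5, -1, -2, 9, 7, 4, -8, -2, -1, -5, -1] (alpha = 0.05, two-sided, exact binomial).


Step 1: Discard zero differences. Original n = 13; n_eff = number of nonzero differences = 13.
Nonzero differences (with sign): -5, +3, -5, -1, -2, +9, +7, +4, -8, -2, -1, -5, -1
Step 2: Count signs: positive = 4, negative = 9.
Step 3: Under H0: P(positive) = 0.5, so the number of positives S ~ Bin(13, 0.5).
Step 4: Two-sided exact p-value = sum of Bin(13,0.5) probabilities at or below the observed probability = 0.266846.
Step 5: alpha = 0.05. fail to reject H0.

n_eff = 13, pos = 4, neg = 9, p = 0.266846, fail to reject H0.


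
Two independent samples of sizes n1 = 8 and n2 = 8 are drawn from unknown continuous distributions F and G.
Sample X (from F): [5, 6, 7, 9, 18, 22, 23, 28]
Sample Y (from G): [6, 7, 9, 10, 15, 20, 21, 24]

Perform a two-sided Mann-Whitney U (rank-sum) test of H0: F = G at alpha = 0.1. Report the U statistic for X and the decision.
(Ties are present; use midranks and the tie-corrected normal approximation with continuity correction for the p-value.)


Step 1: Combine and sort all 16 observations; assign midranks.
sorted (value, group): (5,X), (6,X), (6,Y), (7,X), (7,Y), (9,X), (9,Y), (10,Y), (15,Y), (18,X), (20,Y), (21,Y), (22,X), (23,X), (24,Y), (28,X)
ranks: 5->1, 6->2.5, 6->2.5, 7->4.5, 7->4.5, 9->6.5, 9->6.5, 10->8, 15->9, 18->10, 20->11, 21->12, 22->13, 23->14, 24->15, 28->16
Step 2: Rank sum for X: R1 = 1 + 2.5 + 4.5 + 6.5 + 10 + 13 + 14 + 16 = 67.5.
Step 3: U_X = R1 - n1(n1+1)/2 = 67.5 - 8*9/2 = 67.5 - 36 = 31.5.
       U_Y = n1*n2 - U_X = 64 - 31.5 = 32.5.
Step 4: Ties are present, so use the tie-corrected normal approximation (with continuity correction) for the p-value.
Step 5: p-value = 1.000000; compare to alpha = 0.1. fail to reject H0.

U_X = 31.5, p = 1.000000, fail to reject H0 at alpha = 0.1.


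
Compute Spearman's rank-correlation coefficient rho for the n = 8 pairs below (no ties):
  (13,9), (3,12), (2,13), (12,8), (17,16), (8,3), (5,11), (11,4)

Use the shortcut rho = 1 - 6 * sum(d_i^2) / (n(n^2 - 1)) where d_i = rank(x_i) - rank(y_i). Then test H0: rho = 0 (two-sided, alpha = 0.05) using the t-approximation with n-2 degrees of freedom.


Step 1: Rank x and y separately (midranks; no ties here).
rank(x): 13->7, 3->2, 2->1, 12->6, 17->8, 8->4, 5->3, 11->5
rank(y): 9->4, 12->6, 13->7, 8->3, 16->8, 3->1, 11->5, 4->2
Step 2: d_i = R_x(i) - R_y(i); compute d_i^2.
  (7-4)^2=9, (2-6)^2=16, (1-7)^2=36, (6-3)^2=9, (8-8)^2=0, (4-1)^2=9, (3-5)^2=4, (5-2)^2=9
sum(d^2) = 92.
Step 3: rho = 1 - 6*92 / (8*(8^2 - 1)) = 1 - 552/504 = -0.095238.
Step 4: Under H0, t = rho * sqrt((n-2)/(1-rho^2)) = -0.2343 ~ t(6).
Step 5: Two-sided p-value from the t-distribution with 6 df = 0.822505.
Step 6: alpha = 0.05. fail to reject H0.

rho = -0.0952, p = 0.822505, fail to reject H0 at alpha = 0.05.


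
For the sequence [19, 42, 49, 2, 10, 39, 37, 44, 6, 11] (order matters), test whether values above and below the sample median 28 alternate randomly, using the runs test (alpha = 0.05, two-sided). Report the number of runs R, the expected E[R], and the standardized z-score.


Step 1: Compute median = 28; label A = above, B = below.
Labels in order: BAABBAAABB  (n_A = 5, n_B = 5)
Step 2: Count runs R = 5.
Step 3: Under H0 (random ordering), E[R] = 2*n_A*n_B/(n_A+n_B) + 1 = 2*5*5/10 + 1 = 6.0000.
        Var[R] = 2*n_A*n_B*(2*n_A*n_B - n_A - n_B) / ((n_A+n_B)^2 * (n_A+n_B-1)) = 2000/900 = 2.2222.
        SD[R] = 1.4907.
Step 4: Continuity-corrected z = (R + 0.5 - E[R]) / SD[R] = (5 + 0.5 - 6.0000) / 1.4907 = -0.3354.
Step 5: Two-sided p-value via normal approximation = 2*(1 - Phi(|z|)) = 0.737316.
Step 6: alpha = 0.05. fail to reject H0.

R = 5, z = -0.3354, p = 0.737316, fail to reject H0.


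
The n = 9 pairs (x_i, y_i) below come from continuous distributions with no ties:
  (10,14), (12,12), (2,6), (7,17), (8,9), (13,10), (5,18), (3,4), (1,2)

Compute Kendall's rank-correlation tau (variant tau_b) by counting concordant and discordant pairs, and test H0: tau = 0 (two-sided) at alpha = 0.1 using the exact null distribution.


Step 1: Enumerate the 36 unordered pairs (i,j) with i<j and classify each by sign(x_j-x_i) * sign(y_j-y_i).
  (1,2):dx=+2,dy=-2->D; (1,3):dx=-8,dy=-8->C; (1,4):dx=-3,dy=+3->D; (1,5):dx=-2,dy=-5->C
  (1,6):dx=+3,dy=-4->D; (1,7):dx=-5,dy=+4->D; (1,8):dx=-7,dy=-10->C; (1,9):dx=-9,dy=-12->C
  (2,3):dx=-10,dy=-6->C; (2,4):dx=-5,dy=+5->D; (2,5):dx=-4,dy=-3->C; (2,6):dx=+1,dy=-2->D
  (2,7):dx=-7,dy=+6->D; (2,8):dx=-9,dy=-8->C; (2,9):dx=-11,dy=-10->C; (3,4):dx=+5,dy=+11->C
  (3,5):dx=+6,dy=+3->C; (3,6):dx=+11,dy=+4->C; (3,7):dx=+3,dy=+12->C; (3,8):dx=+1,dy=-2->D
  (3,9):dx=-1,dy=-4->C; (4,5):dx=+1,dy=-8->D; (4,6):dx=+6,dy=-7->D; (4,7):dx=-2,dy=+1->D
  (4,8):dx=-4,dy=-13->C; (4,9):dx=-6,dy=-15->C; (5,6):dx=+5,dy=+1->C; (5,7):dx=-3,dy=+9->D
  (5,8):dx=-5,dy=-5->C; (5,9):dx=-7,dy=-7->C; (6,7):dx=-8,dy=+8->D; (6,8):dx=-10,dy=-6->C
  (6,9):dx=-12,dy=-8->C; (7,8):dx=-2,dy=-14->C; (7,9):dx=-4,dy=-16->C; (8,9):dx=-2,dy=-2->C
Step 2: C = 23, D = 13, total pairs = 36.
Step 3: tau = (C - D)/(n(n-1)/2) = (23 - 13)/36 = 0.277778.
Step 4: Exact two-sided p-value (enumerate n! = 362880 permutations of y under H0): p = 0.358488.
Step 5: alpha = 0.1. fail to reject H0.

tau_b = 0.2778 (C=23, D=13), p = 0.358488, fail to reject H0.


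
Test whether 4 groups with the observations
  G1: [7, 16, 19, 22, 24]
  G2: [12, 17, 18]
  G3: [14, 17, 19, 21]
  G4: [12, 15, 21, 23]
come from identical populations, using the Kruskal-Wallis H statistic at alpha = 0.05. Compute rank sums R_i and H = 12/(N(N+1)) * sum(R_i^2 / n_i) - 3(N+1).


Step 1: Combine all N = 16 observations and assign midranks.
sorted (value, group, rank): (7,G1,1), (12,G2,2.5), (12,G4,2.5), (14,G3,4), (15,G4,5), (16,G1,6), (17,G2,7.5), (17,G3,7.5), (18,G2,9), (19,G1,10.5), (19,G3,10.5), (21,G3,12.5), (21,G4,12.5), (22,G1,14), (23,G4,15), (24,G1,16)
Step 2: Sum ranks within each group.
R_1 = 47.5 (n_1 = 5)
R_2 = 19 (n_2 = 3)
R_3 = 34.5 (n_3 = 4)
R_4 = 35 (n_4 = 4)
Step 3: H = 12/(N(N+1)) * sum(R_i^2/n_i) - 3(N+1)
     = 12/(16*17) * (47.5^2/5 + 19^2/3 + 34.5^2/4 + 35^2/4) - 3*17
     = 0.044118 * 1175.4 - 51
     = 0.855699.
Step 4: Ties present; correction factor C = 1 - 24/(16^3 - 16) = 0.994118. Corrected H = 0.855699 / 0.994118 = 0.860762.
Step 5: Under H0, H ~ chi^2(3); p-value = 0.834885.
Step 6: alpha = 0.05. fail to reject H0.

H = 0.8608, df = 3, p = 0.834885, fail to reject H0.


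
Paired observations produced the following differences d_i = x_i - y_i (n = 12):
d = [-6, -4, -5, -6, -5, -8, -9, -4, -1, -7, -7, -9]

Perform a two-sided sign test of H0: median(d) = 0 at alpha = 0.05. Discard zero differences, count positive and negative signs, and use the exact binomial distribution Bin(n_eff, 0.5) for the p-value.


Step 1: Discard zero differences. Original n = 12; n_eff = number of nonzero differences = 12.
Nonzero differences (with sign): -6, -4, -5, -6, -5, -8, -9, -4, -1, -7, -7, -9
Step 2: Count signs: positive = 0, negative = 12.
Step 3: Under H0: P(positive) = 0.5, so the number of positives S ~ Bin(12, 0.5).
Step 4: Two-sided exact p-value = sum of Bin(12,0.5) probabilities at or below the observed probability = 0.000488.
Step 5: alpha = 0.05. reject H0.

n_eff = 12, pos = 0, neg = 12, p = 0.000488, reject H0.


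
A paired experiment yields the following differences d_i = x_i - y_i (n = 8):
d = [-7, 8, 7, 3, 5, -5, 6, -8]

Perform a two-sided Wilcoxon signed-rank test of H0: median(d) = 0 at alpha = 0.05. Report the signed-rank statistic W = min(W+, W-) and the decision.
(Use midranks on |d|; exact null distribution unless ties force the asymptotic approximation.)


Step 1: Drop any zero differences (none here) and take |d_i|.
|d| = [7, 8, 7, 3, 5, 5, 6, 8]
Step 2: Midrank |d_i| (ties get averaged ranks).
ranks: |7|->5.5, |8|->7.5, |7|->5.5, |3|->1, |5|->2.5, |5|->2.5, |6|->4, |8|->7.5
Step 3: Attach original signs; sum ranks with positive sign and with negative sign.
W+ = 7.5 + 5.5 + 1 + 2.5 + 4 = 20.5
W- = 5.5 + 2.5 + 7.5 = 15.5
(Check: W+ + W- = 36 should equal n(n+1)/2 = 36.)
Step 4: Test statistic W = min(W+, W-) = 15.5.
Step 5: Ties in |d|, so use the tie-corrected normal approximation.
        E[W] = n(n+1)/4 = 8*9/4 = 18.
        Tie groups: |d|=5 (t=2), |d|=7 (t=2), |d|=8 (t=2); sum(t^3 - t) = 18.
        Var[W] = n(n+1)(2n+1)/24 - sum(t^3-t)/48 = 1224/24 - 18/48 = 50.625.
        z = (W - E[W]) / sqrt(Var[W]) = (15.5 - 18) / 7.1151 = -0.3514.
        Two-sided p = 2*Phi(z) = 0.725315.
Step 6: alpha = 0.05. fail to reject H0.

W+ = 20.5, W- = 15.5, W = min = 15.5, p = 0.725315, fail to reject H0.


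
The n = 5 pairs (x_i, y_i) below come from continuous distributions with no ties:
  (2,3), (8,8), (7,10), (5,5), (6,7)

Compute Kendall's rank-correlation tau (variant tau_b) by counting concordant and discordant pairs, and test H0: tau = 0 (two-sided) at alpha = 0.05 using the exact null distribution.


Step 1: Enumerate the 10 unordered pairs (i,j) with i<j and classify each by sign(x_j-x_i) * sign(y_j-y_i).
  (1,2):dx=+6,dy=+5->C; (1,3):dx=+5,dy=+7->C; (1,4):dx=+3,dy=+2->C; (1,5):dx=+4,dy=+4->C
  (2,3):dx=-1,dy=+2->D; (2,4):dx=-3,dy=-3->C; (2,5):dx=-2,dy=-1->C; (3,4):dx=-2,dy=-5->C
  (3,5):dx=-1,dy=-3->C; (4,5):dx=+1,dy=+2->C
Step 2: C = 9, D = 1, total pairs = 10.
Step 3: tau = (C - D)/(n(n-1)/2) = (9 - 1)/10 = 0.800000.
Step 4: Exact two-sided p-value (enumerate n! = 120 permutations of y under H0): p = 0.083333.
Step 5: alpha = 0.05. fail to reject H0.

tau_b = 0.8000 (C=9, D=1), p = 0.083333, fail to reject H0.


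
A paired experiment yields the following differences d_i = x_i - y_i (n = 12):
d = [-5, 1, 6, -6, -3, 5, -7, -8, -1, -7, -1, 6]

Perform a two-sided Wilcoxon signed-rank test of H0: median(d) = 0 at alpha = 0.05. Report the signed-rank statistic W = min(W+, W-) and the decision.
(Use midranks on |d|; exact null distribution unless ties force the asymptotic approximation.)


Step 1: Drop any zero differences (none here) and take |d_i|.
|d| = [5, 1, 6, 6, 3, 5, 7, 8, 1, 7, 1, 6]
Step 2: Midrank |d_i| (ties get averaged ranks).
ranks: |5|->5.5, |1|->2, |6|->8, |6|->8, |3|->4, |5|->5.5, |7|->10.5, |8|->12, |1|->2, |7|->10.5, |1|->2, |6|->8
Step 3: Attach original signs; sum ranks with positive sign and with negative sign.
W+ = 2 + 8 + 5.5 + 8 = 23.5
W- = 5.5 + 8 + 4 + 10.5 + 12 + 2 + 10.5 + 2 = 54.5
(Check: W+ + W- = 78 should equal n(n+1)/2 = 78.)
Step 4: Test statistic W = min(W+, W-) = 23.5.
Step 5: Ties in |d|, so use the tie-corrected normal approximation.
        E[W] = n(n+1)/4 = 12*13/4 = 39.
        Tie groups: |d|=1 (t=3), |d|=5 (t=2), |d|=6 (t=3), |d|=7 (t=2); sum(t^3 - t) = 60.
        Var[W] = n(n+1)(2n+1)/24 - sum(t^3-t)/48 = 3900/24 - 60/48 = 161.25.
        z = (W - E[W]) / sqrt(Var[W]) = (23.5 - 39) / 12.6984 = -1.2206.
        Two-sided p = 2*Phi(z) = 0.222228.
Step 6: alpha = 0.05. fail to reject H0.

W+ = 23.5, W- = 54.5, W = min = 23.5, p = 0.222228, fail to reject H0.


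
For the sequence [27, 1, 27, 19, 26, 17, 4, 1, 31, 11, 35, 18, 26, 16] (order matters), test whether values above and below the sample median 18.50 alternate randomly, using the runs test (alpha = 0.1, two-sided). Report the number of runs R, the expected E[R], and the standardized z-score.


Step 1: Compute median = 18.50; label A = above, B = below.
Labels in order: ABAAABBBABABAB  (n_A = 7, n_B = 7)
Step 2: Count runs R = 10.
Step 3: Under H0 (random ordering), E[R] = 2*n_A*n_B/(n_A+n_B) + 1 = 2*7*7/14 + 1 = 8.0000.
        Var[R] = 2*n_A*n_B*(2*n_A*n_B - n_A - n_B) / ((n_A+n_B)^2 * (n_A+n_B-1)) = 8232/2548 = 3.2308.
        SD[R] = 1.7974.
Step 4: Continuity-corrected z = (R - 0.5 - E[R]) / SD[R] = (10 - 0.5 - 8.0000) / 1.7974 = 0.8345.
Step 5: Two-sided p-value via normal approximation = 2*(1 - Phi(|z|)) = 0.403986.
Step 6: alpha = 0.1. fail to reject H0.

R = 10, z = 0.8345, p = 0.403986, fail to reject H0.


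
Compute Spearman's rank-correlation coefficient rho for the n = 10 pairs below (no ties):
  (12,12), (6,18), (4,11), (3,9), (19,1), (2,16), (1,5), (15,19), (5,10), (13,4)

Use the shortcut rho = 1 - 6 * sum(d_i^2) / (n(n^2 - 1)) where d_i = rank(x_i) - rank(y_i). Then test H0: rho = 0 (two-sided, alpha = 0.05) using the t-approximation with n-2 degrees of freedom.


Step 1: Rank x and y separately (midranks; no ties here).
rank(x): 12->7, 6->6, 4->4, 3->3, 19->10, 2->2, 1->1, 15->9, 5->5, 13->8
rank(y): 12->7, 18->9, 11->6, 9->4, 1->1, 16->8, 5->3, 19->10, 10->5, 4->2
Step 2: d_i = R_x(i) - R_y(i); compute d_i^2.
  (7-7)^2=0, (6-9)^2=9, (4-6)^2=4, (3-4)^2=1, (10-1)^2=81, (2-8)^2=36, (1-3)^2=4, (9-10)^2=1, (5-5)^2=0, (8-2)^2=36
sum(d^2) = 172.
Step 3: rho = 1 - 6*172 / (10*(10^2 - 1)) = 1 - 1032/990 = -0.042424.
Step 4: Under H0, t = rho * sqrt((n-2)/(1-rho^2)) = -0.1201 ~ t(8).
Step 5: Two-sided p-value from the t-distribution with 8 df = 0.907364.
Step 6: alpha = 0.05. fail to reject H0.

rho = -0.0424, p = 0.907364, fail to reject H0 at alpha = 0.05.


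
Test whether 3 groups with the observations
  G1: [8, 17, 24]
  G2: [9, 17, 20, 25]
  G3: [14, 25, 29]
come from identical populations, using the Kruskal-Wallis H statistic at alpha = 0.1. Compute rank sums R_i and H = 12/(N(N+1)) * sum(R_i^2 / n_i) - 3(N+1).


Step 1: Combine all N = 10 observations and assign midranks.
sorted (value, group, rank): (8,G1,1), (9,G2,2), (14,G3,3), (17,G1,4.5), (17,G2,4.5), (20,G2,6), (24,G1,7), (25,G2,8.5), (25,G3,8.5), (29,G3,10)
Step 2: Sum ranks within each group.
R_1 = 12.5 (n_1 = 3)
R_2 = 21 (n_2 = 4)
R_3 = 21.5 (n_3 = 3)
Step 3: H = 12/(N(N+1)) * sum(R_i^2/n_i) - 3(N+1)
     = 12/(10*11) * (12.5^2/3 + 21^2/4 + 21.5^2/3) - 3*11
     = 0.109091 * 316.417 - 33
     = 1.518182.
Step 4: Ties present; correction factor C = 1 - 12/(10^3 - 10) = 0.987879. Corrected H = 1.518182 / 0.987879 = 1.536810.
Step 5: Under H0, H ~ chi^2(2); p-value = 0.463752.
Step 6: alpha = 0.1. fail to reject H0.

H = 1.5368, df = 2, p = 0.463752, fail to reject H0.


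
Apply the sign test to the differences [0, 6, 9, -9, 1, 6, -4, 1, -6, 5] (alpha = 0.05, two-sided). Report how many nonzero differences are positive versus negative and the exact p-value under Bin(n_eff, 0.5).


Step 1: Discard zero differences. Original n = 10; n_eff = number of nonzero differences = 9.
Nonzero differences (with sign): +6, +9, -9, +1, +6, -4, +1, -6, +5
Step 2: Count signs: positive = 6, negative = 3.
Step 3: Under H0: P(positive) = 0.5, so the number of positives S ~ Bin(9, 0.5).
Step 4: Two-sided exact p-value = sum of Bin(9,0.5) probabilities at or below the observed probability = 0.507812.
Step 5: alpha = 0.05. fail to reject H0.

n_eff = 9, pos = 6, neg = 3, p = 0.507812, fail to reject H0.


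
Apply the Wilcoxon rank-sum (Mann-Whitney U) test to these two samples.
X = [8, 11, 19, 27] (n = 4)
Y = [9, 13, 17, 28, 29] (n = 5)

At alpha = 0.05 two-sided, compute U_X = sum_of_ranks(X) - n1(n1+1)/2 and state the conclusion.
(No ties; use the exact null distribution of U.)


Step 1: Combine and sort all 9 observations; assign midranks.
sorted (value, group): (8,X), (9,Y), (11,X), (13,Y), (17,Y), (19,X), (27,X), (28,Y), (29,Y)
ranks: 8->1, 9->2, 11->3, 13->4, 17->5, 19->6, 27->7, 28->8, 29->9
Step 2: Rank sum for X: R1 = 1 + 3 + 6 + 7 = 17.
Step 3: U_X = R1 - n1(n1+1)/2 = 17 - 4*5/2 = 17 - 10 = 7.
       U_Y = n1*n2 - U_X = 20 - 7 = 13.
Step 4: No ties, so the exact null distribution of U (based on enumerating the C(9,4) = 126 equally likely rank assignments) gives the two-sided p-value.
Step 5: p-value = 0.555556; compare to alpha = 0.05. fail to reject H0.

U_X = 7, p = 0.555556, fail to reject H0 at alpha = 0.05.


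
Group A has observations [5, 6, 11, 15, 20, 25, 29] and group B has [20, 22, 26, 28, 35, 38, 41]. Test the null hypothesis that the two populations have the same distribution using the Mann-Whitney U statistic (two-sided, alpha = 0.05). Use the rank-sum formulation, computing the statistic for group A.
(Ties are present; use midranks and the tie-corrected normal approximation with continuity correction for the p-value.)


Step 1: Combine and sort all 14 observations; assign midranks.
sorted (value, group): (5,X), (6,X), (11,X), (15,X), (20,X), (20,Y), (22,Y), (25,X), (26,Y), (28,Y), (29,X), (35,Y), (38,Y), (41,Y)
ranks: 5->1, 6->2, 11->3, 15->4, 20->5.5, 20->5.5, 22->7, 25->8, 26->9, 28->10, 29->11, 35->12, 38->13, 41->14
Step 2: Rank sum for X: R1 = 1 + 2 + 3 + 4 + 5.5 + 8 + 11 = 34.5.
Step 3: U_X = R1 - n1(n1+1)/2 = 34.5 - 7*8/2 = 34.5 - 28 = 6.5.
       U_Y = n1*n2 - U_X = 49 - 6.5 = 42.5.
Step 4: Ties are present, so use the tie-corrected normal approximation (with continuity correction) for the p-value.
Step 5: p-value = 0.025187; compare to alpha = 0.05. reject H0.

U_X = 6.5, p = 0.025187, reject H0 at alpha = 0.05.


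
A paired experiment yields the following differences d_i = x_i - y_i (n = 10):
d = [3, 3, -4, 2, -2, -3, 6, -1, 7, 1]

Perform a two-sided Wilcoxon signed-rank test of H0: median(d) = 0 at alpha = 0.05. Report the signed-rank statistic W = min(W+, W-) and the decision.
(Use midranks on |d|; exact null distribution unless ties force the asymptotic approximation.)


Step 1: Drop any zero differences (none here) and take |d_i|.
|d| = [3, 3, 4, 2, 2, 3, 6, 1, 7, 1]
Step 2: Midrank |d_i| (ties get averaged ranks).
ranks: |3|->6, |3|->6, |4|->8, |2|->3.5, |2|->3.5, |3|->6, |6|->9, |1|->1.5, |7|->10, |1|->1.5
Step 3: Attach original signs; sum ranks with positive sign and with negative sign.
W+ = 6 + 6 + 3.5 + 9 + 10 + 1.5 = 36
W- = 8 + 3.5 + 6 + 1.5 = 19
(Check: W+ + W- = 55 should equal n(n+1)/2 = 55.)
Step 4: Test statistic W = min(W+, W-) = 19.
Step 5: Ties in |d|, so use the tie-corrected normal approximation.
        E[W] = n(n+1)/4 = 10*11/4 = 27.5.
        Tie groups: |d|=1 (t=2), |d|=2 (t=2), |d|=3 (t=3); sum(t^3 - t) = 36.
        Var[W] = n(n+1)(2n+1)/24 - sum(t^3-t)/48 = 2310/24 - 36/48 = 95.5.
        z = (W - E[W]) / sqrt(Var[W]) = (19 - 27.5) / 9.7724 = -0.8698.
        Two-sided p = 2*Phi(z) = 0.384412.
Step 6: alpha = 0.05. fail to reject H0.

W+ = 36, W- = 19, W = min = 19, p = 0.384412, fail to reject H0.


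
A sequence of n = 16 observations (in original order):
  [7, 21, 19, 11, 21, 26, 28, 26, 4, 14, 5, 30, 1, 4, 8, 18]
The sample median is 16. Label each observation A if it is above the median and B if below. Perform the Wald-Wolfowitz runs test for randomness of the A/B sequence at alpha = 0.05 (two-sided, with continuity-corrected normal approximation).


Step 1: Compute median = 16; label A = above, B = below.
Labels in order: BAABAAAABBBABBBA  (n_A = 8, n_B = 8)
Step 2: Count runs R = 8.
Step 3: Under H0 (random ordering), E[R] = 2*n_A*n_B/(n_A+n_B) + 1 = 2*8*8/16 + 1 = 9.0000.
        Var[R] = 2*n_A*n_B*(2*n_A*n_B - n_A - n_B) / ((n_A+n_B)^2 * (n_A+n_B-1)) = 14336/3840 = 3.7333.
        SD[R] = 1.9322.
Step 4: Continuity-corrected z = (R + 0.5 - E[R]) / SD[R] = (8 + 0.5 - 9.0000) / 1.9322 = -0.2588.
Step 5: Two-sided p-value via normal approximation = 2*(1 - Phi(|z|)) = 0.795809.
Step 6: alpha = 0.05. fail to reject H0.

R = 8, z = -0.2588, p = 0.795809, fail to reject H0.


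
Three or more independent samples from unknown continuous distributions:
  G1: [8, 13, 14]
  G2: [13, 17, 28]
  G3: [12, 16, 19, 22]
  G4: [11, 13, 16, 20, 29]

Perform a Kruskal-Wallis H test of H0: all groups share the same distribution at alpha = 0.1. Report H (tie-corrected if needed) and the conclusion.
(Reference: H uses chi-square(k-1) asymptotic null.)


Step 1: Combine all N = 15 observations and assign midranks.
sorted (value, group, rank): (8,G1,1), (11,G4,2), (12,G3,3), (13,G1,5), (13,G2,5), (13,G4,5), (14,G1,7), (16,G3,8.5), (16,G4,8.5), (17,G2,10), (19,G3,11), (20,G4,12), (22,G3,13), (28,G2,14), (29,G4,15)
Step 2: Sum ranks within each group.
R_1 = 13 (n_1 = 3)
R_2 = 29 (n_2 = 3)
R_3 = 35.5 (n_3 = 4)
R_4 = 42.5 (n_4 = 5)
Step 3: H = 12/(N(N+1)) * sum(R_i^2/n_i) - 3(N+1)
     = 12/(15*16) * (13^2/3 + 29^2/3 + 35.5^2/4 + 42.5^2/5) - 3*16
     = 0.050000 * 1012.98 - 48
     = 2.648958.
Step 4: Ties present; correction factor C = 1 - 30/(15^3 - 15) = 0.991071. Corrected H = 2.648958 / 0.991071 = 2.672823.
Step 5: Under H0, H ~ chi^2(3); p-value = 0.444866.
Step 6: alpha = 0.1. fail to reject H0.

H = 2.6728, df = 3, p = 0.444866, fail to reject H0.


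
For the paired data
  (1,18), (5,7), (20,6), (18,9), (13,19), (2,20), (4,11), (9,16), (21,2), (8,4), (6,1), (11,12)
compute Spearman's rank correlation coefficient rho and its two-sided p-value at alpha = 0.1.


Step 1: Rank x and y separately (midranks; no ties here).
rank(x): 1->1, 5->4, 20->11, 18->10, 13->9, 2->2, 4->3, 9->7, 21->12, 8->6, 6->5, 11->8
rank(y): 18->10, 7->5, 6->4, 9->6, 19->11, 20->12, 11->7, 16->9, 2->2, 4->3, 1->1, 12->8
Step 2: d_i = R_x(i) - R_y(i); compute d_i^2.
  (1-10)^2=81, (4-5)^2=1, (11-4)^2=49, (10-6)^2=16, (9-11)^2=4, (2-12)^2=100, (3-7)^2=16, (7-9)^2=4, (12-2)^2=100, (6-3)^2=9, (5-1)^2=16, (8-8)^2=0
sum(d^2) = 396.
Step 3: rho = 1 - 6*396 / (12*(12^2 - 1)) = 1 - 2376/1716 = -0.384615.
Step 4: Under H0, t = rho * sqrt((n-2)/(1-rho^2)) = -1.3176 ~ t(10).
Step 5: Two-sided p-value from the t-distribution with 10 df = 0.217020.
Step 6: alpha = 0.1. fail to reject H0.

rho = -0.3846, p = 0.217020, fail to reject H0 at alpha = 0.1.


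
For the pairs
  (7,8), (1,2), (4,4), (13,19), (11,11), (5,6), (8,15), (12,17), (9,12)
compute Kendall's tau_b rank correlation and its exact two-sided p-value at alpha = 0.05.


Step 1: Enumerate the 36 unordered pairs (i,j) with i<j and classify each by sign(x_j-x_i) * sign(y_j-y_i).
  (1,2):dx=-6,dy=-6->C; (1,3):dx=-3,dy=-4->C; (1,4):dx=+6,dy=+11->C; (1,5):dx=+4,dy=+3->C
  (1,6):dx=-2,dy=-2->C; (1,7):dx=+1,dy=+7->C; (1,8):dx=+5,dy=+9->C; (1,9):dx=+2,dy=+4->C
  (2,3):dx=+3,dy=+2->C; (2,4):dx=+12,dy=+17->C; (2,5):dx=+10,dy=+9->C; (2,6):dx=+4,dy=+4->C
  (2,7):dx=+7,dy=+13->C; (2,8):dx=+11,dy=+15->C; (2,9):dx=+8,dy=+10->C; (3,4):dx=+9,dy=+15->C
  (3,5):dx=+7,dy=+7->C; (3,6):dx=+1,dy=+2->C; (3,7):dx=+4,dy=+11->C; (3,8):dx=+8,dy=+13->C
  (3,9):dx=+5,dy=+8->C; (4,5):dx=-2,dy=-8->C; (4,6):dx=-8,dy=-13->C; (4,7):dx=-5,dy=-4->C
  (4,8):dx=-1,dy=-2->C; (4,9):dx=-4,dy=-7->C; (5,6):dx=-6,dy=-5->C; (5,7):dx=-3,dy=+4->D
  (5,8):dx=+1,dy=+6->C; (5,9):dx=-2,dy=+1->D; (6,7):dx=+3,dy=+9->C; (6,8):dx=+7,dy=+11->C
  (6,9):dx=+4,dy=+6->C; (7,8):dx=+4,dy=+2->C; (7,9):dx=+1,dy=-3->D; (8,9):dx=-3,dy=-5->C
Step 2: C = 33, D = 3, total pairs = 36.
Step 3: tau = (C - D)/(n(n-1)/2) = (33 - 3)/36 = 0.833333.
Step 4: Exact two-sided p-value (enumerate n! = 362880 permutations of y under H0): p = 0.000854.
Step 5: alpha = 0.05. reject H0.

tau_b = 0.8333 (C=33, D=3), p = 0.000854, reject H0.


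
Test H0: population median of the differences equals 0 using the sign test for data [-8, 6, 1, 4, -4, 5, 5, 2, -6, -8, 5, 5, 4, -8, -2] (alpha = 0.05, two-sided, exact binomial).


Step 1: Discard zero differences. Original n = 15; n_eff = number of nonzero differences = 15.
Nonzero differences (with sign): -8, +6, +1, +4, -4, +5, +5, +2, -6, -8, +5, +5, +4, -8, -2
Step 2: Count signs: positive = 9, negative = 6.
Step 3: Under H0: P(positive) = 0.5, so the number of positives S ~ Bin(15, 0.5).
Step 4: Two-sided exact p-value = sum of Bin(15,0.5) probabilities at or below the observed probability = 0.607239.
Step 5: alpha = 0.05. fail to reject H0.

n_eff = 15, pos = 9, neg = 6, p = 0.607239, fail to reject H0.


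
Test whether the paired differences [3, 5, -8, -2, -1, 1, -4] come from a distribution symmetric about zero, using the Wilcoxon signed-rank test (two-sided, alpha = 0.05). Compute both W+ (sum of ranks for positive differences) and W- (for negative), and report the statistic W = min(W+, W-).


Step 1: Drop any zero differences (none here) and take |d_i|.
|d| = [3, 5, 8, 2, 1, 1, 4]
Step 2: Midrank |d_i| (ties get averaged ranks).
ranks: |3|->4, |5|->6, |8|->7, |2|->3, |1|->1.5, |1|->1.5, |4|->5
Step 3: Attach original signs; sum ranks with positive sign and with negative sign.
W+ = 4 + 6 + 1.5 = 11.5
W- = 7 + 3 + 1.5 + 5 = 16.5
(Check: W+ + W- = 28 should equal n(n+1)/2 = 28.)
Step 4: Test statistic W = min(W+, W-) = 11.5.
Step 5: Ties in |d|, so use the tie-corrected normal approximation.
        E[W] = n(n+1)/4 = 7*8/4 = 14.
        Tie groups: |d|=1 (t=2); sum(t^3 - t) = 6.
        Var[W] = n(n+1)(2n+1)/24 - sum(t^3-t)/48 = 840/24 - 6/48 = 34.875.
        z = (W - E[W]) / sqrt(Var[W]) = (11.5 - 14) / 5.9055 = -0.4233.
        Two-sided p = 2*Phi(z) = 0.672052.
Step 6: alpha = 0.05. fail to reject H0.

W+ = 11.5, W- = 16.5, W = min = 11.5, p = 0.672052, fail to reject H0.


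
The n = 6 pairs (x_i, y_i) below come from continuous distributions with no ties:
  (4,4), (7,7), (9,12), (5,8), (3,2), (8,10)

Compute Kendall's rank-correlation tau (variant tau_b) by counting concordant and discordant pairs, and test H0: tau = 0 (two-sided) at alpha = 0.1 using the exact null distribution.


Step 1: Enumerate the 15 unordered pairs (i,j) with i<j and classify each by sign(x_j-x_i) * sign(y_j-y_i).
  (1,2):dx=+3,dy=+3->C; (1,3):dx=+5,dy=+8->C; (1,4):dx=+1,dy=+4->C; (1,5):dx=-1,dy=-2->C
  (1,6):dx=+4,dy=+6->C; (2,3):dx=+2,dy=+5->C; (2,4):dx=-2,dy=+1->D; (2,5):dx=-4,dy=-5->C
  (2,6):dx=+1,dy=+3->C; (3,4):dx=-4,dy=-4->C; (3,5):dx=-6,dy=-10->C; (3,6):dx=-1,dy=-2->C
  (4,5):dx=-2,dy=-6->C; (4,6):dx=+3,dy=+2->C; (5,6):dx=+5,dy=+8->C
Step 2: C = 14, D = 1, total pairs = 15.
Step 3: tau = (C - D)/(n(n-1)/2) = (14 - 1)/15 = 0.866667.
Step 4: Exact two-sided p-value (enumerate n! = 720 permutations of y under H0): p = 0.016667.
Step 5: alpha = 0.1. reject H0.

tau_b = 0.8667 (C=14, D=1), p = 0.016667, reject H0.


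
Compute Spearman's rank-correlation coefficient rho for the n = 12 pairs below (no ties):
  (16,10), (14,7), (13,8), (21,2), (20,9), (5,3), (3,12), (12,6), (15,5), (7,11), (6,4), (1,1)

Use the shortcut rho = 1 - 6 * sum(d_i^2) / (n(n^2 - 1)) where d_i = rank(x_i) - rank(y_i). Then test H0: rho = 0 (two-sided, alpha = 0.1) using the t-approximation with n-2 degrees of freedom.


Step 1: Rank x and y separately (midranks; no ties here).
rank(x): 16->10, 14->8, 13->7, 21->12, 20->11, 5->3, 3->2, 12->6, 15->9, 7->5, 6->4, 1->1
rank(y): 10->10, 7->7, 8->8, 2->2, 9->9, 3->3, 12->12, 6->6, 5->5, 11->11, 4->4, 1->1
Step 2: d_i = R_x(i) - R_y(i); compute d_i^2.
  (10-10)^2=0, (8-7)^2=1, (7-8)^2=1, (12-2)^2=100, (11-9)^2=4, (3-3)^2=0, (2-12)^2=100, (6-6)^2=0, (9-5)^2=16, (5-11)^2=36, (4-4)^2=0, (1-1)^2=0
sum(d^2) = 258.
Step 3: rho = 1 - 6*258 / (12*(12^2 - 1)) = 1 - 1548/1716 = 0.097902.
Step 4: Under H0, t = rho * sqrt((n-2)/(1-rho^2)) = 0.3111 ~ t(10).
Step 5: Two-sided p-value from the t-distribution with 10 df = 0.762122.
Step 6: alpha = 0.1. fail to reject H0.

rho = 0.0979, p = 0.762122, fail to reject H0 at alpha = 0.1.


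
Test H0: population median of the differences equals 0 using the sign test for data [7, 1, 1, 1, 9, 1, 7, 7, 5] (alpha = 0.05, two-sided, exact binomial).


Step 1: Discard zero differences. Original n = 9; n_eff = number of nonzero differences = 9.
Nonzero differences (with sign): +7, +1, +1, +1, +9, +1, +7, +7, +5
Step 2: Count signs: positive = 9, negative = 0.
Step 3: Under H0: P(positive) = 0.5, so the number of positives S ~ Bin(9, 0.5).
Step 4: Two-sided exact p-value = sum of Bin(9,0.5) probabilities at or below the observed probability = 0.003906.
Step 5: alpha = 0.05. reject H0.

n_eff = 9, pos = 9, neg = 0, p = 0.003906, reject H0.


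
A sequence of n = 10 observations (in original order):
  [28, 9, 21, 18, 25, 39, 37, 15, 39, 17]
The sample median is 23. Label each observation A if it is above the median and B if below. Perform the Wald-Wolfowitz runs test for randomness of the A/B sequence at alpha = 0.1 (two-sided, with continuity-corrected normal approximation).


Step 1: Compute median = 23; label A = above, B = below.
Labels in order: ABBBAAABAB  (n_A = 5, n_B = 5)
Step 2: Count runs R = 6.
Step 3: Under H0 (random ordering), E[R] = 2*n_A*n_B/(n_A+n_B) + 1 = 2*5*5/10 + 1 = 6.0000.
        Var[R] = 2*n_A*n_B*(2*n_A*n_B - n_A - n_B) / ((n_A+n_B)^2 * (n_A+n_B-1)) = 2000/900 = 2.2222.
        SD[R] = 1.4907.
Step 4: R = E[R], so z = 0 with no continuity correction.
Step 5: Two-sided p-value via normal approximation = 2*(1 - Phi(|z|)) = 1.000000.
Step 6: alpha = 0.1. fail to reject H0.

R = 6, z = 0.0000, p = 1.000000, fail to reject H0.


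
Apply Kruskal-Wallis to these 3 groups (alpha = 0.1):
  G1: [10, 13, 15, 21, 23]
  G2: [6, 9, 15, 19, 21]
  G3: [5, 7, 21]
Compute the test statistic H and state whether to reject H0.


Step 1: Combine all N = 13 observations and assign midranks.
sorted (value, group, rank): (5,G3,1), (6,G2,2), (7,G3,3), (9,G2,4), (10,G1,5), (13,G1,6), (15,G1,7.5), (15,G2,7.5), (19,G2,9), (21,G1,11), (21,G2,11), (21,G3,11), (23,G1,13)
Step 2: Sum ranks within each group.
R_1 = 42.5 (n_1 = 5)
R_2 = 33.5 (n_2 = 5)
R_3 = 15 (n_3 = 3)
Step 3: H = 12/(N(N+1)) * sum(R_i^2/n_i) - 3(N+1)
     = 12/(13*14) * (42.5^2/5 + 33.5^2/5 + 15^2/3) - 3*14
     = 0.065934 * 660.7 - 42
     = 1.562637.
Step 4: Ties present; correction factor C = 1 - 30/(13^3 - 13) = 0.986264. Corrected H = 1.562637 / 0.986264 = 1.584401.
Step 5: Under H0, H ~ chi^2(2); p-value = 0.452847.
Step 6: alpha = 0.1. fail to reject H0.

H = 1.5844, df = 2, p = 0.452847, fail to reject H0.


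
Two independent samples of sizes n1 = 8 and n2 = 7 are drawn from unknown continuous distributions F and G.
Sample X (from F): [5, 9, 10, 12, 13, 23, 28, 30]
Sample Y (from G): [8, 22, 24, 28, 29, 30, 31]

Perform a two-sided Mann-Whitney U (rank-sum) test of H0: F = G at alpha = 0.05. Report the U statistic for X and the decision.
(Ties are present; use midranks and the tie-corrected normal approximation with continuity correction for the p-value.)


Step 1: Combine and sort all 15 observations; assign midranks.
sorted (value, group): (5,X), (8,Y), (9,X), (10,X), (12,X), (13,X), (22,Y), (23,X), (24,Y), (28,X), (28,Y), (29,Y), (30,X), (30,Y), (31,Y)
ranks: 5->1, 8->2, 9->3, 10->4, 12->5, 13->6, 22->7, 23->8, 24->9, 28->10.5, 28->10.5, 29->12, 30->13.5, 30->13.5, 31->15
Step 2: Rank sum for X: R1 = 1 + 3 + 4 + 5 + 6 + 8 + 10.5 + 13.5 = 51.
Step 3: U_X = R1 - n1(n1+1)/2 = 51 - 8*9/2 = 51 - 36 = 15.
       U_Y = n1*n2 - U_X = 56 - 15 = 41.
Step 4: Ties are present, so use the tie-corrected normal approximation (with continuity correction) for the p-value.
Step 5: p-value = 0.147286; compare to alpha = 0.05. fail to reject H0.

U_X = 15, p = 0.147286, fail to reject H0 at alpha = 0.05.


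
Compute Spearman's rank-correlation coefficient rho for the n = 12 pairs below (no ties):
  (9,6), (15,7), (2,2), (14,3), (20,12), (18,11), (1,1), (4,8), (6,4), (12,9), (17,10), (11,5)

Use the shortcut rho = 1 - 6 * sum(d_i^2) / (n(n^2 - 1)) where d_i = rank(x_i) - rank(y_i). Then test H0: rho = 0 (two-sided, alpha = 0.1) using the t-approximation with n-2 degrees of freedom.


Step 1: Rank x and y separately (midranks; no ties here).
rank(x): 9->5, 15->9, 2->2, 14->8, 20->12, 18->11, 1->1, 4->3, 6->4, 12->7, 17->10, 11->6
rank(y): 6->6, 7->7, 2->2, 3->3, 12->12, 11->11, 1->1, 8->8, 4->4, 9->9, 10->10, 5->5
Step 2: d_i = R_x(i) - R_y(i); compute d_i^2.
  (5-6)^2=1, (9-7)^2=4, (2-2)^2=0, (8-3)^2=25, (12-12)^2=0, (11-11)^2=0, (1-1)^2=0, (3-8)^2=25, (4-4)^2=0, (7-9)^2=4, (10-10)^2=0, (6-5)^2=1
sum(d^2) = 60.
Step 3: rho = 1 - 6*60 / (12*(12^2 - 1)) = 1 - 360/1716 = 0.790210.
Step 4: Under H0, t = rho * sqrt((n-2)/(1-rho^2)) = 4.0775 ~ t(10).
Step 5: Two-sided p-value from the t-distribution with 10 df = 0.002223.
Step 6: alpha = 0.1. reject H0.

rho = 0.7902, p = 0.002223, reject H0 at alpha = 0.1.


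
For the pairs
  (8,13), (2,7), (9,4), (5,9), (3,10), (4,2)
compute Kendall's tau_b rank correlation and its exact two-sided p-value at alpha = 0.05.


Step 1: Enumerate the 15 unordered pairs (i,j) with i<j and classify each by sign(x_j-x_i) * sign(y_j-y_i).
  (1,2):dx=-6,dy=-6->C; (1,3):dx=+1,dy=-9->D; (1,4):dx=-3,dy=-4->C; (1,5):dx=-5,dy=-3->C
  (1,6):dx=-4,dy=-11->C; (2,3):dx=+7,dy=-3->D; (2,4):dx=+3,dy=+2->C; (2,5):dx=+1,dy=+3->C
  (2,6):dx=+2,dy=-5->D; (3,4):dx=-4,dy=+5->D; (3,5):dx=-6,dy=+6->D; (3,6):dx=-5,dy=-2->C
  (4,5):dx=-2,dy=+1->D; (4,6):dx=-1,dy=-7->C; (5,6):dx=+1,dy=-8->D
Step 2: C = 8, D = 7, total pairs = 15.
Step 3: tau = (C - D)/(n(n-1)/2) = (8 - 7)/15 = 0.066667.
Step 4: Exact two-sided p-value (enumerate n! = 720 permutations of y under H0): p = 1.000000.
Step 5: alpha = 0.05. fail to reject H0.

tau_b = 0.0667 (C=8, D=7), p = 1.000000, fail to reject H0.


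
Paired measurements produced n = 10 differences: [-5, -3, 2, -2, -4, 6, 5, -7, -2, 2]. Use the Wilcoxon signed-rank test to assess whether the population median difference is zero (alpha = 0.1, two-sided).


Step 1: Drop any zero differences (none here) and take |d_i|.
|d| = [5, 3, 2, 2, 4, 6, 5, 7, 2, 2]
Step 2: Midrank |d_i| (ties get averaged ranks).
ranks: |5|->7.5, |3|->5, |2|->2.5, |2|->2.5, |4|->6, |6|->9, |5|->7.5, |7|->10, |2|->2.5, |2|->2.5
Step 3: Attach original signs; sum ranks with positive sign and with negative sign.
W+ = 2.5 + 9 + 7.5 + 2.5 = 21.5
W- = 7.5 + 5 + 2.5 + 6 + 10 + 2.5 = 33.5
(Check: W+ + W- = 55 should equal n(n+1)/2 = 55.)
Step 4: Test statistic W = min(W+, W-) = 21.5.
Step 5: Ties in |d|, so use the tie-corrected normal approximation.
        E[W] = n(n+1)/4 = 10*11/4 = 27.5.
        Tie groups: |d|=2 (t=4), |d|=5 (t=2); sum(t^3 - t) = 66.
        Var[W] = n(n+1)(2n+1)/24 - sum(t^3-t)/48 = 2310/24 - 66/48 = 94.875.
        z = (W - E[W]) / sqrt(Var[W]) = (21.5 - 27.5) / 9.7404 = -0.6160.
        Two-sided p = 2*Phi(z) = 0.537900.
Step 6: alpha = 0.1. fail to reject H0.

W+ = 21.5, W- = 33.5, W = min = 21.5, p = 0.537900, fail to reject H0.


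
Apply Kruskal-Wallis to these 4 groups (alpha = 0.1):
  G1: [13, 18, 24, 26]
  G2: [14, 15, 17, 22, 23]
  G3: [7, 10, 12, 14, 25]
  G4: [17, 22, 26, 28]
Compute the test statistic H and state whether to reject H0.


Step 1: Combine all N = 18 observations and assign midranks.
sorted (value, group, rank): (7,G3,1), (10,G3,2), (12,G3,3), (13,G1,4), (14,G2,5.5), (14,G3,5.5), (15,G2,7), (17,G2,8.5), (17,G4,8.5), (18,G1,10), (22,G2,11.5), (22,G4,11.5), (23,G2,13), (24,G1,14), (25,G3,15), (26,G1,16.5), (26,G4,16.5), (28,G4,18)
Step 2: Sum ranks within each group.
R_1 = 44.5 (n_1 = 4)
R_2 = 45.5 (n_2 = 5)
R_3 = 26.5 (n_3 = 5)
R_4 = 54.5 (n_4 = 4)
Step 3: H = 12/(N(N+1)) * sum(R_i^2/n_i) - 3(N+1)
     = 12/(18*19) * (44.5^2/4 + 45.5^2/5 + 26.5^2/5 + 54.5^2/4) - 3*19
     = 0.035088 * 1792.12 - 57
     = 5.881579.
Step 4: Ties present; correction factor C = 1 - 24/(18^3 - 18) = 0.995872. Corrected H = 5.881579 / 0.995872 = 5.905959.
Step 5: Under H0, H ~ chi^2(3); p-value = 0.116276.
Step 6: alpha = 0.1. fail to reject H0.

H = 5.9060, df = 3, p = 0.116276, fail to reject H0.


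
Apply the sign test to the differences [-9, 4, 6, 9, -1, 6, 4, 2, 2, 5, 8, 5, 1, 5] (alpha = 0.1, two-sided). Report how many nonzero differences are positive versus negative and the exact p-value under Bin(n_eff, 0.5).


Step 1: Discard zero differences. Original n = 14; n_eff = number of nonzero differences = 14.
Nonzero differences (with sign): -9, +4, +6, +9, -1, +6, +4, +2, +2, +5, +8, +5, +1, +5
Step 2: Count signs: positive = 12, negative = 2.
Step 3: Under H0: P(positive) = 0.5, so the number of positives S ~ Bin(14, 0.5).
Step 4: Two-sided exact p-value = sum of Bin(14,0.5) probabilities at or below the observed probability = 0.012939.
Step 5: alpha = 0.1. reject H0.

n_eff = 14, pos = 12, neg = 2, p = 0.012939, reject H0.


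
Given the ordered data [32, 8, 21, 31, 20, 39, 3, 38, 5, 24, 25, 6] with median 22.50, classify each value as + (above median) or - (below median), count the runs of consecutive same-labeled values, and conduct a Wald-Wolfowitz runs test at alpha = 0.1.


Step 1: Compute median = 22.50; label A = above, B = below.
Labels in order: ABBABABABAAB  (n_A = 6, n_B = 6)
Step 2: Count runs R = 10.
Step 3: Under H0 (random ordering), E[R] = 2*n_A*n_B/(n_A+n_B) + 1 = 2*6*6/12 + 1 = 7.0000.
        Var[R] = 2*n_A*n_B*(2*n_A*n_B - n_A - n_B) / ((n_A+n_B)^2 * (n_A+n_B-1)) = 4320/1584 = 2.7273.
        SD[R] = 1.6514.
Step 4: Continuity-corrected z = (R - 0.5 - E[R]) / SD[R] = (10 - 0.5 - 7.0000) / 1.6514 = 1.5138.
Step 5: Two-sided p-value via normal approximation = 2*(1 - Phi(|z|)) = 0.130070.
Step 6: alpha = 0.1. fail to reject H0.

R = 10, z = 1.5138, p = 0.130070, fail to reject H0.


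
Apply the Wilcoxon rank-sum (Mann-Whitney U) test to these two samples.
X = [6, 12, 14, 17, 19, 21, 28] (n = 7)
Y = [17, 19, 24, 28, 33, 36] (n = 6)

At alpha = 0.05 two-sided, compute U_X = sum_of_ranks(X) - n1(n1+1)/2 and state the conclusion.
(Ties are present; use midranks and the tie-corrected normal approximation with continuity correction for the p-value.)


Step 1: Combine and sort all 13 observations; assign midranks.
sorted (value, group): (6,X), (12,X), (14,X), (17,X), (17,Y), (19,X), (19,Y), (21,X), (24,Y), (28,X), (28,Y), (33,Y), (36,Y)
ranks: 6->1, 12->2, 14->3, 17->4.5, 17->4.5, 19->6.5, 19->6.5, 21->8, 24->9, 28->10.5, 28->10.5, 33->12, 36->13
Step 2: Rank sum for X: R1 = 1 + 2 + 3 + 4.5 + 6.5 + 8 + 10.5 = 35.5.
Step 3: U_X = R1 - n1(n1+1)/2 = 35.5 - 7*8/2 = 35.5 - 28 = 7.5.
       U_Y = n1*n2 - U_X = 42 - 7.5 = 34.5.
Step 4: Ties are present, so use the tie-corrected normal approximation (with continuity correction) for the p-value.
Step 5: p-value = 0.062203; compare to alpha = 0.05. fail to reject H0.

U_X = 7.5, p = 0.062203, fail to reject H0 at alpha = 0.05.
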